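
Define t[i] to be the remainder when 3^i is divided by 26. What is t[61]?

We have t[1] = 3,  t[2] = 9,  t[3] = 1,  t[4] = 3.
Since t[4] = t[1] = 3, the sequence is periodic with period 3.
(61 - 1) mod 3 = 0, so t[61] = t[1] = 3.

3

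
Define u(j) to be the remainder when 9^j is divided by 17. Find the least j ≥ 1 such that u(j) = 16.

4

u(0) = 1, u(1) = 9, u(2) = 13, u(3) = 15, u(4) = 16, u(5) = 8, u(6) = 4, u(7) = 2, u(8) = 1.
Since u(8) = u(0) = 1, the sequence is periodic with period 8.
The value 16 first appears (with j ≥ 1) at u(4).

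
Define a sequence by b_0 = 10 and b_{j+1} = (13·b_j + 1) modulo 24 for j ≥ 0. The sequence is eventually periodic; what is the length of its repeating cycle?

Listing terms: b_0 = 10; b_1 = 11; b_2 = 0; b_3 = 1; b_4 = 14; b_5 = 15; b_6 = 4; b_7 = 5; b_8 = 18; b_9 = 19; b_{10} = 8; b_{11} = 9; b_{12} = 22; b_{13} = 23; b_{14} = 12; b_{15} = 13; b_{16} = 2; b_{17} = 3; b_{18} = 16; b_{19} = 17; b_{20} = 6; b_{21} = 7; b_{22} = 20; b_{23} = 21; b_{24} = 10.
The sequence repeats with period 24.

24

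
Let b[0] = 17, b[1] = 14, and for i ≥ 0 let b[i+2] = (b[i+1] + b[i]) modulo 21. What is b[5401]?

We have b[0] = 17; b[1] = 14; b[2] = 10; b[3] = 3; b[4] = 13; b[5] = 16; b[6] = 8; b[7] = 3; b[8] = 11; b[9] = 14; b[10] = 4; b[11] = 18; b[12] = 1; b[13] = 19; b[14] = 20; b[15] = 18; b[16] = 17; b[17] = 14.
The sequence repeats with period 16.
So b[5401] = b[0 + ((5401-0) mod 16)] = b[9] = 14.

14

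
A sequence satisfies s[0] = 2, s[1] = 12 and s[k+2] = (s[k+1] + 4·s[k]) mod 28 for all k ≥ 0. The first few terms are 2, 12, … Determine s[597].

0

s[0] = 2, s[1] = 12, s[2] = 20, s[3] = 12, s[4] = 8, s[5] = 0, s[6] = 4, s[7] = 4, s[8] = 20, s[9] = 8, s[10] = 4, s[11] = 8, s[12] = 24, s[13] = 0, s[14] = 12, s[15] = 12, s[16] = 4, s[17] = 24, s[18] = 12, s[19] = 24, s[20] = 16, s[21] = 0, s[22] = 8, s[23] = 8, s[24] = 12, s[25] = 16, s[26] = 8, s[27] = 16, s[28] = 20, s[29] = 0, s[30] = 24, s[31] = 24, s[32] = 8, s[33] = 20, s[34] = 24, s[35] = 20, s[36] = 4, s[37] = 0, s[38] = 16, s[39] = 16, s[40] = 24, s[41] = 4, s[42] = 16, s[43] = 4, s[44] = 12, s[45] = 0, s[46] = 20, s[47] = 20, s[48] = 16, s[49] = 12, s[50] = 20.
Since (s[49], s[50]) = (s[1], s[2]) = (12, 20) (two consecutive terms determine the rest), the sequence is eventually periodic: after a pre-period of length 1 it cycles with period 48.
For k ≥ 1, s[k] depends only on (k - 1) mod 48. (597 - 1) mod 48 = 20, so s[597] = s[21] = 0.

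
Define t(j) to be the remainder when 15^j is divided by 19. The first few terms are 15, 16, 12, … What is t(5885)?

Listing terms: t(1) = 15; t(2) = 16; t(3) = 12; t(4) = 9; t(5) = 2; t(6) = 11; t(7) = 13; t(8) = 5; t(9) = 18; t(10) = 4; t(11) = 3; t(12) = 7; t(13) = 10; t(14) = 17; t(15) = 8; t(16) = 6; t(17) = 14; t(18) = 1; t(19) = 15.
Since t(19) = t(1) = 15, the sequence is periodic with period 18.
So t(5885) = t(1 + ((5885-1) mod 18)) = t(17) = 14.

14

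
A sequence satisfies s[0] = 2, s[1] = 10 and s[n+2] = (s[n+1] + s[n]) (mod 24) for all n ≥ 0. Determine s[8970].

s[0] = 2; s[1] = 10; s[2] = 12; s[3] = 22; s[4] = 10; s[5] = 8; s[6] = 18; s[7] = 2; s[8] = 20; s[9] = 22; s[10] = 18; s[11] = 16; s[12] = 10; s[13] = 2; s[14] = 12; s[15] = 14; s[16] = 2; s[17] = 16; s[18] = 18; s[19] = 10; s[20] = 4; s[21] = 14; s[22] = 18; s[23] = 8; s[24] = 2; s[25] = 10.
The sequence repeats with period 24.
(8970 - 0) mod 24 = 18, so s[8970] = s[18] = 18.

18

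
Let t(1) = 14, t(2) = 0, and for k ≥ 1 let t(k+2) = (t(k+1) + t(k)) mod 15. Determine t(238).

3

Listing terms: t(1) = 14, t(2) = 0, t(3) = 14, t(4) = 14, t(5) = 13, t(6) = 12, t(7) = 10, t(8) = 7, t(9) = 2, t(10) = 9, t(11) = 11, t(12) = 5, t(13) = 1, t(14) = 6, t(15) = 7, t(16) = 13, t(17) = 5, t(18) = 3, t(19) = 8, t(20) = 11, t(21) = 4, t(22) = 0, t(23) = 4, t(24) = 4, t(25) = 8, t(26) = 12, t(27) = 5, t(28) = 2, t(29) = 7, t(30) = 9, t(31) = 1, t(32) = 10, t(33) = 11, t(34) = 6, t(35) = 2, t(36) = 8, t(37) = 10, t(38) = 3, t(39) = 13, t(40) = 1, t(41) = 14, t(42) = 0.
The sequence repeats with period 40.
So t(238) = t(1 + ((238-1) mod 40)) = t(38) = 3.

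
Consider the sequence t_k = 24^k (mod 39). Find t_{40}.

3

Computing terms: t_1 = 24, t_2 = 30, t_3 = 18, t_4 = 3, t_5 = 33, t_6 = 12, t_7 = 15, t_8 = 9, t_9 = 21, t_{10} = 36, t_{11} = 6, t_{12} = 27, t_{13} = 24.
Since t_{13} = t_1 = 24, the sequence is periodic with period 12.
So t_{40} = t_{1 + ((40-1) mod 12)} = t_4 = 3.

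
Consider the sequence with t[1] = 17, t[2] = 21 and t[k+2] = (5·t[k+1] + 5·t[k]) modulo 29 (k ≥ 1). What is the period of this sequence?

28

t[1] = 17, t[2] = 21, t[3] = 16, t[4] = 11, t[5] = 19, t[6] = 5, t[7] = 4, t[8] = 16, t[9] = 13, t[10] = 0, t[11] = 7, t[12] = 6, t[13] = 7, t[14] = 7, t[15] = 12, t[16] = 8, t[17] = 13, t[18] = 18, t[19] = 10, t[20] = 24, t[21] = 25, t[22] = 13, t[23] = 16, t[24] = 0, t[25] = 22, t[26] = 23, t[27] = 22, t[28] = 22, t[29] = 17, t[30] = 21.
The sequence repeats with period 28.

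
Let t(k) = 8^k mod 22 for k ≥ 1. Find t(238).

t(1) = 8,  t(2) = 20,  t(3) = 6,  t(4) = 4,  t(5) = 10,  t(6) = 14,  t(7) = 2,  t(8) = 16,  t(9) = 18,  t(10) = 12,  t(11) = 8.
Since t(11) = t(1) = 8, the sequence is periodic with period 10.
So t(238) = t(1 + ((238-1) mod 10)) = t(8) = 16.

16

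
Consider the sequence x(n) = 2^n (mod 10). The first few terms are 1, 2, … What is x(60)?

Computing terms: x(0) = 1,  x(1) = 2,  x(2) = 4,  x(3) = 8,  x(4) = 6,  x(5) = 2.
Since x(5) = x(1) = 2, the sequence is eventually periodic: after a pre-period of length 1 it cycles with period 4.
For n ≥ 1, x(n) depends only on (n - 1) mod 4. (60 - 1) mod 4 = 3, so x(60) = x(4) = 6.

6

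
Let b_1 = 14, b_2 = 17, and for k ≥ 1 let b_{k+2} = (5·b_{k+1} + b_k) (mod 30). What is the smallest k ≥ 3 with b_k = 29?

9

b_1 = 14; b_2 = 17; b_3 = 9; b_4 = 2; b_5 = 19; b_6 = 7; b_7 = 24; b_8 = 7; b_9 = 29; b_{10} = 2; b_{11} = 9; b_{12} = 17; b_{13} = 4; b_{14} = 7; b_{15} = 9; b_{16} = 22; b_{17} = 29; b_{18} = 17; b_{19} = 24; b_{20} = 17; b_{21} = 19; b_{22} = 22; b_{23} = 9; b_{24} = 7; b_{25} = 14; b_{26} = 17.
Since (b_{25}, b_{26}) = (b_1, b_2) = (14, 17) (two consecutive terms determine the rest), the sequence is periodic with period 24.
The value 29 first appears (with k ≥ 3) at b_9.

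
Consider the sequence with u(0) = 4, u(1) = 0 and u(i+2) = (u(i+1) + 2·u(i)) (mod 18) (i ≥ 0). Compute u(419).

4

Computing terms: u(0) = 4,  u(1) = 0,  u(2) = 8,  u(3) = 8,  u(4) = 6,  u(5) = 4,  u(6) = 16,  u(7) = 6,  u(8) = 2,  u(9) = 14,  u(10) = 0,  u(11) = 10,  u(12) = 10,  u(13) = 12,  u(14) = 14,  u(15) = 2,  u(16) = 12,  u(17) = 16,  u(18) = 4,  u(19) = 0.
The sequence repeats with period 18.
(419 - 0) mod 18 = 5, so u(419) = u(5) = 4.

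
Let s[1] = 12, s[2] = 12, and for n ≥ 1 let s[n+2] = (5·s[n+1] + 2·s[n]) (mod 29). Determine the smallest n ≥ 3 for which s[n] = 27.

We have s[1] = 12,  s[2] = 12,  s[3] = 26,  s[4] = 9,  s[5] = 10,  s[6] = 10,  s[7] = 12,  s[8] = 22,  s[9] = 18,  s[10] = 18,  s[11] = 10,  s[12] = 28,  s[13] = 15,  s[14] = 15,  s[15] = 18,  s[16] = 4,  s[17] = 27,  s[18] = 27,  s[19] = 15,  s[20] = 13,  s[21] = 8,  s[22] = 8,  s[23] = 27,  s[24] = 6,  s[25] = 26,  s[26] = 26,  s[27] = 8,  s[28] = 5,  s[29] = 12,  s[30] = 12.
Since (s[29], s[30]) = (s[1], s[2]) = (12, 12) (two consecutive terms determine the rest), the sequence is periodic with period 28.
The value 27 first appears (with n ≥ 3) at s[17].

17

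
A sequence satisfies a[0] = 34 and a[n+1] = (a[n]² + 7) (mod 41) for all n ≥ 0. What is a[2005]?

We have a[0] = 34; a[1] = 15; a[2] = 27; a[3] = 39; a[4] = 11; a[5] = 5; a[6] = 32; a[7] = 6; a[8] = 2; a[9] = 11.
Since a[9] = a[4] = 11, the sequence is eventually periodic: after a pre-period of length 4 it cycles with period 5.
For n ≥ 4, a[n] depends only on (n - 4) mod 5. (2005 - 4) mod 5 = 1, so a[2005] = a[5] = 5.

5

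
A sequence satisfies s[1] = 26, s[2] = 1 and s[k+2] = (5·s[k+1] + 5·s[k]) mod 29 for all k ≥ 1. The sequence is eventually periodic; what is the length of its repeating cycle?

Listing terms: s[1] = 26; s[2] = 1; s[3] = 19; s[4] = 13; s[5] = 15; s[6] = 24; s[7] = 21; s[8] = 22; s[9] = 12; s[10] = 25; s[11] = 11; s[12] = 6; s[13] = 27; s[14] = 20; s[15] = 3; s[16] = 28; s[17] = 10; s[18] = 16; s[19] = 14; s[20] = 5; s[21] = 8; s[22] = 7; s[23] = 17; s[24] = 4; s[25] = 18; s[26] = 23; s[27] = 2; s[28] = 9; s[29] = 26; s[30] = 1.
Since (s[29], s[30]) = (s[1], s[2]) = (26, 1) (two consecutive terms determine the rest), the sequence is periodic with period 28.

28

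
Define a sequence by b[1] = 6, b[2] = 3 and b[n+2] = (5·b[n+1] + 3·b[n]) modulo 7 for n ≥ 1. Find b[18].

We have b[1] = 6; b[2] = 3; b[3] = 5; b[4] = 6; b[5] = 3.
Since (b[4], b[5]) = (b[1], b[2]) = (6, 3) (two consecutive terms determine the rest), the sequence is periodic with period 3.
(18 - 1) mod 3 = 2, so b[18] = b[3] = 5.

5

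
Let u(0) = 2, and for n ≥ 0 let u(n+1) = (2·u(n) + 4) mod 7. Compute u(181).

1

Computing terms: u(0) = 2; u(1) = 1; u(2) = 6; u(3) = 2.
The sequence repeats with period 3.
So u(181) = u(0 + ((181-0) mod 3)) = u(1) = 1.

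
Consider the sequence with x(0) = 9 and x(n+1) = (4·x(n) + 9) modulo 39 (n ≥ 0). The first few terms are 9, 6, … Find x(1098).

x(0) = 9,  x(1) = 6,  x(2) = 33,  x(3) = 24,  x(4) = 27,  x(5) = 0,  x(6) = 9.
The sequence repeats with period 6.
So x(1098) = x(0 + ((1098-0) mod 6)) = x(0) = 9.

9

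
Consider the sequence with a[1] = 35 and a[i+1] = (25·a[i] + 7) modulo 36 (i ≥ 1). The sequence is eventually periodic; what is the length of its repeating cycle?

a[1] = 35,  a[2] = 18,  a[3] = 25,  a[4] = 20,  a[5] = 3,  a[6] = 10,  a[7] = 5,  a[8] = 24,  a[9] = 31,  a[10] = 26,  a[11] = 9,  a[12] = 16,  a[13] = 11,  a[14] = 30,  a[15] = 1,  a[16] = 32,  a[17] = 15,  a[18] = 22,  a[19] = 17,  a[20] = 0,  a[21] = 7,  a[22] = 2,  a[23] = 21,  a[24] = 28,  a[25] = 23,  a[26] = 6,  a[27] = 13,  a[28] = 8,  a[29] = 27,  a[30] = 34,  a[31] = 29,  a[32] = 12,  a[33] = 19,  a[34] = 14,  a[35] = 33,  a[36] = 4,  a[37] = 35.
The sequence repeats with period 36.

36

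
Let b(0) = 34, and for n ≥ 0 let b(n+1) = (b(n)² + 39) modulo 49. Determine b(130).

8

Listing terms: b(0) = 34, b(1) = 19, b(2) = 8, b(3) = 5, b(4) = 15, b(5) = 19.
Since b(5) = b(1) = 19, the sequence is eventually periodic: after a pre-period of length 1 it cycles with period 4.
For n ≥ 1, b(n) depends only on (n - 1) mod 4. (130 - 1) mod 4 = 1, so b(130) = b(2) = 8.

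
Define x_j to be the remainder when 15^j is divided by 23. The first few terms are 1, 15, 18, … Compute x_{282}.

Computing terms: x_0 = 1,  x_1 = 15,  x_2 = 18,  x_3 = 17,  x_4 = 2,  x_5 = 7,  x_6 = 13,  x_7 = 11,  x_8 = 4,  x_9 = 14,  x_{10} = 3,  x_{11} = 22,  x_{12} = 8,  x_{13} = 5,  x_{14} = 6,  x_{15} = 21,  x_{16} = 16,  x_{17} = 10,  x_{18} = 12,  x_{19} = 19,  x_{20} = 9,  x_{21} = 20,  x_{22} = 1.
The sequence repeats with period 22.
So x_{282} = x_{0 + ((282-0) mod 22)} = x_{18} = 12.

12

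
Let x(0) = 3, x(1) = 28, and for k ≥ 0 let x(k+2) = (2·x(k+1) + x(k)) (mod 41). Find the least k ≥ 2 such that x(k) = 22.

Listing terms: x(0) = 3, x(1) = 28, x(2) = 18, x(3) = 23, x(4) = 23, x(5) = 28, x(6) = 38, x(7) = 22, x(8) = 0, x(9) = 22, x(10) = 3, x(11) = 28.
Since (x(10), x(11)) = (x(0), x(1)) = (3, 28) (two consecutive terms determine the rest), the sequence is periodic with period 10.
The value 22 first appears (with k ≥ 2) at x(7).

7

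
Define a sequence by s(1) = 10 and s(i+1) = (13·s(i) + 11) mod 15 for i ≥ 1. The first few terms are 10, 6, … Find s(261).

Computing terms: s(1) = 10; s(2) = 6; s(3) = 14; s(4) = 13; s(5) = 0; s(6) = 11; s(7) = 4; s(8) = 3; s(9) = 5; s(10) = 1; s(11) = 9; s(12) = 8; s(13) = 10.
Since s(13) = s(1) = 10, the sequence is periodic with period 12.
So s(261) = s(1 + ((261-1) mod 12)) = s(9) = 5.

5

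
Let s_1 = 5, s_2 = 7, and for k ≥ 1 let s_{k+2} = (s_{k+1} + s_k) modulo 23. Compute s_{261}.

19

s_1 = 5; s_2 = 7; s_3 = 12; s_4 = 19; s_5 = 8; s_6 = 4; s_7 = 12; s_8 = 16; s_9 = 5; s_{10} = 21; s_{11} = 3; s_{12} = 1; s_{13} = 4; s_{14} = 5; s_{15} = 9; s_{16} = 14; s_{17} = 0; s_{18} = 14; s_{19} = 14; s_{20} = 5; s_{21} = 19; s_{22} = 1; s_{23} = 20; s_{24} = 21; s_{25} = 18; s_{26} = 16; s_{27} = 11; s_{28} = 4; s_{29} = 15; s_{30} = 19; s_{31} = 11; s_{32} = 7; s_{33} = 18; s_{34} = 2; s_{35} = 20; s_{36} = 22; s_{37} = 19; s_{38} = 18; s_{39} = 14; s_{40} = 9; s_{41} = 0; s_{42} = 9; s_{43} = 9; s_{44} = 18; s_{45} = 4; s_{46} = 22; s_{47} = 3; s_{48} = 2; s_{49} = 5; s_{50} = 7.
The sequence repeats with period 48.
(261 - 1) mod 48 = 20, so s_{261} = s_{21} = 19.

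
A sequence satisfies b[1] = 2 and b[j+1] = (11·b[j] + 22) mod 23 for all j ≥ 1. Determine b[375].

b[1] = 2; b[2] = 21; b[3] = 0; b[4] = 22; b[5] = 11; b[6] = 5; b[7] = 8; b[8] = 18; b[9] = 13; b[10] = 4; b[11] = 20; b[12] = 12; b[13] = 16; b[14] = 14; b[15] = 15; b[16] = 3; b[17] = 9; b[18] = 6; b[19] = 19; b[20] = 1; b[21] = 10; b[22] = 17; b[23] = 2.
Since b[23] = b[1] = 2, the sequence is periodic with period 22.
(375 - 1) mod 22 = 0, so b[375] = b[1] = 2.

2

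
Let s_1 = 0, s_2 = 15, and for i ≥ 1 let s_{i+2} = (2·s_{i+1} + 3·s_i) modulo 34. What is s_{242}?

15

s_1 = 0, s_2 = 15, s_3 = 30, s_4 = 3, s_5 = 28, s_6 = 31, s_7 = 10, s_8 = 11, s_9 = 18, s_{10} = 1, s_{11} = 22, s_{12} = 13, s_{13} = 24, s_{14} = 19, s_{15} = 8, s_{16} = 5, s_{17} = 0, s_{18} = 15.
Since (s_{17}, s_{18}) = (s_1, s_2) = (0, 15) (two consecutive terms determine the rest), the sequence is periodic with period 16.
So s_{242} = s_{1 + ((242-1) mod 16)} = s_2 = 15.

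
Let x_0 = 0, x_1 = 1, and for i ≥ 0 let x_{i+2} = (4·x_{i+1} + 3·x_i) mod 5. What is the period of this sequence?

24

Computing terms: x_0 = 0, x_1 = 1, x_2 = 4, x_3 = 4, x_4 = 3, x_5 = 4, x_6 = 0, x_7 = 2, x_8 = 3, x_9 = 3, x_{10} = 1, x_{11} = 3, x_{12} = 0, x_{13} = 4, x_{14} = 1, x_{15} = 1, x_{16} = 2, x_{17} = 1, x_{18} = 0, x_{19} = 3, x_{20} = 2, x_{21} = 2, x_{22} = 4, x_{23} = 2, x_{24} = 0, x_{25} = 1.
The sequence repeats with period 24.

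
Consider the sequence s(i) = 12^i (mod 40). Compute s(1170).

Computing terms: s(0) = 1, s(1) = 12, s(2) = 24, s(3) = 8, s(4) = 16, s(5) = 32, s(6) = 24.
Since s(6) = s(2) = 24, the sequence is eventually periodic: after a pre-period of length 2 it cycles with period 4.
For i ≥ 2, s(i) depends only on (i - 2) mod 4. (1170 - 2) mod 4 = 0, so s(1170) = s(2) = 24.

24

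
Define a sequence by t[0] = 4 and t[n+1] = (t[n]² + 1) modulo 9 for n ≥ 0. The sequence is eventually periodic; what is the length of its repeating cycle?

3

Computing terms: t[0] = 4, t[1] = 8, t[2] = 2, t[3] = 5, t[4] = 8.
Since t[4] = t[1] = 8, the sequence is eventually periodic: after a pre-period of length 1 it cycles with period 3.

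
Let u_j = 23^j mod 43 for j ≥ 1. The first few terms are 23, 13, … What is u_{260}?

9

Listing terms: u_1 = 23,  u_2 = 13,  u_3 = 41,  u_4 = 40,  u_5 = 17,  u_6 = 4,  u_7 = 6,  u_8 = 9,  u_9 = 35,  u_{10} = 31,  u_{11} = 25,  u_{12} = 16,  u_{13} = 24,  u_{14} = 36,  u_{15} = 11,  u_{16} = 38,  u_{17} = 14,  u_{18} = 21,  u_{19} = 10,  u_{20} = 15,  u_{21} = 1,  u_{22} = 23.
The sequence repeats with period 21.
(260 - 1) mod 21 = 7, so u_{260} = u_8 = 9.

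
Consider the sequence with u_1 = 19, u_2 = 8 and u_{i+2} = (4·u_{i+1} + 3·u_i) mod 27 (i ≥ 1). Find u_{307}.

Computing terms: u_1 = 19, u_2 = 8, u_3 = 8, u_4 = 2, u_5 = 5, u_6 = 26, u_7 = 11, u_8 = 14, u_9 = 8, u_{10} = 20, u_{11} = 23, u_{12} = 17, u_{13} = 2, u_{14} = 5.
Since (u_{13}, u_{14}) = (u_4, u_5) = (2, 5) (two consecutive terms determine the rest), the sequence is eventually periodic: after a pre-period of length 3 it cycles with period 9.
For i ≥ 4, u_i depends only on (i - 4) mod 9. (307 - 4) mod 9 = 6, so u_{307} = u_{10} = 20.

20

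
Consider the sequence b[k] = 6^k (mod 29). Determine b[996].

7

We have b[1] = 6, b[2] = 7, b[3] = 13, b[4] = 20, b[5] = 4, b[6] = 24, b[7] = 28, b[8] = 23, b[9] = 22, b[10] = 16, b[11] = 9, b[12] = 25, b[13] = 5, b[14] = 1, b[15] = 6.
Since b[15] = b[1] = 6, the sequence is periodic with period 14.
So b[996] = b[1 + ((996-1) mod 14)] = b[2] = 7.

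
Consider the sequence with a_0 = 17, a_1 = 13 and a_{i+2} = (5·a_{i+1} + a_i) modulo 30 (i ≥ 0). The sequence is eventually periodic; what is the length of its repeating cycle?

24

Computing terms: a_0 = 17; a_1 = 13; a_2 = 22; a_3 = 3; a_4 = 7; a_5 = 8; a_6 = 17; a_7 = 3; a_8 = 2; a_9 = 13; a_{10} = 7; a_{11} = 18; a_{12} = 7; a_{13} = 23; a_{14} = 2; a_{15} = 3; a_{16} = 17; a_{17} = 28; a_{18} = 7; a_{19} = 3; a_{20} = 22; a_{21} = 23; a_{22} = 17; a_{23} = 18; a_{24} = 17; a_{25} = 13.
Since (a_{24}, a_{25}) = (a_0, a_1) = (17, 13) (two consecutive terms determine the rest), the sequence is periodic with period 24.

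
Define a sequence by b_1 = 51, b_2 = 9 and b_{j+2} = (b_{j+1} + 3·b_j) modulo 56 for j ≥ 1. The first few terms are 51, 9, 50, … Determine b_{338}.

b_1 = 51,  b_2 = 9,  b_3 = 50,  b_4 = 21,  b_5 = 3,  b_6 = 10,  b_7 = 19,  b_8 = 49,  b_9 = 50,  b_{10} = 29,  b_{11} = 11,  b_{12} = 42,  b_{13} = 19,  b_{14} = 33,  b_{15} = 34,  b_{16} = 21,  b_{17} = 11,  b_{18} = 18,  b_{19} = 51,  b_{20} = 49,  b_{21} = 34,  b_{22} = 13,  b_{23} = 3,  b_{24} = 42,  b_{25} = 51,  b_{26} = 9.
The sequence repeats with period 24.
(338 - 1) mod 24 = 1, so b_{338} = b_2 = 9.

9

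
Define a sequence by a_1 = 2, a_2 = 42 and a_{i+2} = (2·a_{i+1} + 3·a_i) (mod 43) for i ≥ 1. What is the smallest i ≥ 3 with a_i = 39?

a_1 = 2,  a_2 = 42,  a_3 = 4,  a_4 = 5,  a_5 = 22,  a_6 = 16,  a_7 = 12,  a_8 = 29,  a_9 = 8,  a_{10} = 17,  a_{11} = 15,  a_{12} = 38,  a_{13} = 35,  a_{14} = 12,  a_{15} = 0,  a_{16} = 36,  a_{17} = 29,  a_{18} = 37,  a_{19} = 32,  a_{20} = 3,  a_{21} = 16,  a_{22} = 41,  a_{23} = 1,  a_{24} = 39,  a_{25} = 38,  a_{26} = 21,  a_{27} = 27,  a_{28} = 31,  a_{29} = 14,  a_{30} = 35,  a_{31} = 26,  a_{32} = 28,  a_{33} = 5,  a_{34} = 8,  a_{35} = 31,  a_{36} = 0,  a_{37} = 7,  a_{38} = 14,  a_{39} = 6,  a_{40} = 11,  a_{41} = 40,  a_{42} = 27,  a_{43} = 2,  a_{44} = 42.
Since (a_{43}, a_{44}) = (a_1, a_2) = (2, 42) (two consecutive terms determine the rest), the sequence is periodic with period 42.
The value 39 first appears (with i ≥ 3) at a_{24}.

24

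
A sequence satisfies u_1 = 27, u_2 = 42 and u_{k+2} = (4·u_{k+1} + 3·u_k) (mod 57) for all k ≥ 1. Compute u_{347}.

Computing terms: u_1 = 27, u_2 = 42, u_3 = 21, u_4 = 39, u_5 = 48, u_6 = 24, u_7 = 12, u_8 = 6, u_9 = 3, u_{10} = 30, u_{11} = 15, u_{12} = 36, u_{13} = 18, u_{14} = 9, u_{15} = 33, u_{16} = 45, u_{17} = 51, u_{18} = 54, u_{19} = 27, u_{20} = 42.
Since (u_{19}, u_{20}) = (u_1, u_2) = (27, 42) (two consecutive terms determine the rest), the sequence is periodic with period 18.
So u_{347} = u_{1 + ((347-1) mod 18)} = u_5 = 48.

48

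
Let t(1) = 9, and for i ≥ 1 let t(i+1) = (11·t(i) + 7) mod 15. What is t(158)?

We have t(1) = 9, t(2) = 1, t(3) = 3, t(4) = 10, t(5) = 12, t(6) = 4, t(7) = 6, t(8) = 13, t(9) = 0, t(10) = 7, t(11) = 9.
Since t(11) = t(1) = 9, the sequence is periodic with period 10.
(158 - 1) mod 10 = 7, so t(158) = t(8) = 13.

13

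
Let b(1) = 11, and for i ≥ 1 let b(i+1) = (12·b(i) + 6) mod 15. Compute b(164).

0

Computing terms: b(1) = 11; b(2) = 3; b(3) = 12; b(4) = 0; b(5) = 6; b(6) = 3.
Since b(6) = b(2) = 3, the sequence is eventually periodic: after a pre-period of length 1 it cycles with period 4.
For i ≥ 2, b(i) depends only on (i - 2) mod 4. (164 - 2) mod 4 = 2, so b(164) = b(4) = 0.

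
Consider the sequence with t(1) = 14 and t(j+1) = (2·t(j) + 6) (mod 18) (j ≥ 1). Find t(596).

16

We have t(1) = 14,  t(2) = 16,  t(3) = 2,  t(4) = 10,  t(5) = 8,  t(6) = 4,  t(7) = 14.
Since t(7) = t(1) = 14, the sequence is periodic with period 6.
So t(596) = t(1 + ((596-1) mod 6)) = t(2) = 16.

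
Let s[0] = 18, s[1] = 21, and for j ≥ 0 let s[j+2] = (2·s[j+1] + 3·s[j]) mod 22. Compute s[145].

s[0] = 18,  s[1] = 21,  s[2] = 8,  s[3] = 13,  s[4] = 6,  s[5] = 7,  s[6] = 10,  s[7] = 19,  s[8] = 2,  s[9] = 17,  s[10] = 18,  s[11] = 21.
Since (s[10], s[11]) = (s[0], s[1]) = (18, 21) (two consecutive terms determine the rest), the sequence is periodic with period 10.
So s[145] = s[0 + ((145-0) mod 10)] = s[5] = 7.

7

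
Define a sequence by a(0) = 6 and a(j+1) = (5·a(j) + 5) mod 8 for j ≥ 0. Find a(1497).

We have a(0) = 6; a(1) = 3; a(2) = 4; a(3) = 1; a(4) = 2; a(5) = 7; a(6) = 0; a(7) = 5; a(8) = 6.
The sequence repeats with period 8.
So a(1497) = a(0 + ((1497-0) mod 8)) = a(1) = 3.

3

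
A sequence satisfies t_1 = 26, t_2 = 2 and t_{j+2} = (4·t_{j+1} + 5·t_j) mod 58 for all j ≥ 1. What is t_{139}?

Listing terms: t_1 = 26,  t_2 = 2,  t_3 = 22,  t_4 = 40,  t_5 = 38,  t_6 = 4,  t_7 = 32,  t_8 = 32,  t_9 = 56,  t_{10} = 36,  t_{11} = 18,  t_{12} = 20,  t_{13} = 54,  t_{14} = 26,  t_{15} = 26,  t_{16} = 2.
Since (t_{15}, t_{16}) = (t_1, t_2) = (26, 2) (two consecutive terms determine the rest), the sequence is periodic with period 14.
So t_{139} = t_{1 + ((139-1) mod 14)} = t_{13} = 54.

54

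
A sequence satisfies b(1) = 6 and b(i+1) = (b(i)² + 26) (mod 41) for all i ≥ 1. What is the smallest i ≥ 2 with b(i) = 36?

4

We have b(1) = 6,  b(2) = 21,  b(3) = 16,  b(4) = 36,  b(5) = 10,  b(6) = 3,  b(7) = 35,  b(8) = 21.
Since b(8) = b(2) = 21, the sequence is eventually periodic: after a pre-period of length 1 it cycles with period 6.
The value 36 first appears (with i ≥ 2) at b(4).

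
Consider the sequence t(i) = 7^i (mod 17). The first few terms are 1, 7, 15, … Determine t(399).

Listing terms: t(0) = 1, t(1) = 7, t(2) = 15, t(3) = 3, t(4) = 4, t(5) = 11, t(6) = 9, t(7) = 12, t(8) = 16, t(9) = 10, t(10) = 2, t(11) = 14, t(12) = 13, t(13) = 6, t(14) = 8, t(15) = 5, t(16) = 1.
The sequence repeats with period 16.
So t(399) = t(0 + ((399-0) mod 16)) = t(15) = 5.

5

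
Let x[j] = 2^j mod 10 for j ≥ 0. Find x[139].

Computing terms: x[0] = 1, x[1] = 2, x[2] = 4, x[3] = 8, x[4] = 6, x[5] = 2.
Since x[5] = x[1] = 2, the sequence is eventually periodic: after a pre-period of length 1 it cycles with period 4.
For j ≥ 1, x[j] depends only on (j - 1) mod 4. (139 - 1) mod 4 = 2, so x[139] = x[3] = 8.

8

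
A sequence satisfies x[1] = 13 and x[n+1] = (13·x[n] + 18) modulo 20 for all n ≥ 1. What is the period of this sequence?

4

Listing terms: x[1] = 13,  x[2] = 7,  x[3] = 9,  x[4] = 15,  x[5] = 13.
The sequence repeats with period 4.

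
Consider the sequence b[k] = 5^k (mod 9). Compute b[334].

4

Listing terms: b[0] = 1, b[1] = 5, b[2] = 7, b[3] = 8, b[4] = 4, b[5] = 2, b[6] = 1.
The sequence repeats with period 6.
So b[334] = b[0 + ((334-0) mod 6)] = b[4] = 4.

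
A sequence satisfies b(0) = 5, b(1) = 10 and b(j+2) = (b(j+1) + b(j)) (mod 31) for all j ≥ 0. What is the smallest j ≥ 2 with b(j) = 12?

6

Computing terms: b(0) = 5; b(1) = 10; b(2) = 15; b(3) = 25; b(4) = 9; b(5) = 3; b(6) = 12; b(7) = 15; b(8) = 27; b(9) = 11; b(10) = 7; b(11) = 18; b(12) = 25; b(13) = 12; b(14) = 6; b(15) = 18; b(16) = 24; b(17) = 11; b(18) = 4; b(19) = 15; b(20) = 19; b(21) = 3; b(22) = 22; b(23) = 25; b(24) = 16; b(25) = 10; b(26) = 26; b(27) = 5; b(28) = 0; b(29) = 5; b(30) = 5; b(31) = 10.
The sequence repeats with period 30.
The value 12 first appears (with j ≥ 2) at b(6).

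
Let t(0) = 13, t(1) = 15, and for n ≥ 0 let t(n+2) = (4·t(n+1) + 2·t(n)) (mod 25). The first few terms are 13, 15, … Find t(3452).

3

Listing terms: t(0) = 13,  t(1) = 15,  t(2) = 11,  t(3) = 24,  t(4) = 18,  t(5) = 20,  t(6) = 16,  t(7) = 4,  t(8) = 23,  t(9) = 0,  t(10) = 21,  t(11) = 9,  t(12) = 3,  t(13) = 5,  t(14) = 1,  t(15) = 14,  t(16) = 8,  t(17) = 10,  t(18) = 6,  t(19) = 19,  t(20) = 13,  t(21) = 15.
Since (t(20), t(21)) = (t(0), t(1)) = (13, 15) (two consecutive terms determine the rest), the sequence is periodic with period 20.
So t(3452) = t(0 + ((3452-0) mod 20)) = t(12) = 3.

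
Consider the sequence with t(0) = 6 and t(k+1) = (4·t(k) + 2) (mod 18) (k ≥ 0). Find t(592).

2

Computing terms: t(0) = 6, t(1) = 8, t(2) = 16, t(3) = 12, t(4) = 14, t(5) = 4, t(6) = 0, t(7) = 2, t(8) = 10, t(9) = 6.
Since t(9) = t(0) = 6, the sequence is periodic with period 9.
So t(592) = t(0 + ((592-0) mod 9)) = t(7) = 2.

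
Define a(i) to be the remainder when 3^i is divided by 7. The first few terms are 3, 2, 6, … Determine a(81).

Computing terms: a(1) = 3; a(2) = 2; a(3) = 6; a(4) = 4; a(5) = 5; a(6) = 1; a(7) = 3.
Since a(7) = a(1) = 3, the sequence is periodic with period 6.
So a(81) = a(1 + ((81-1) mod 6)) = a(3) = 6.

6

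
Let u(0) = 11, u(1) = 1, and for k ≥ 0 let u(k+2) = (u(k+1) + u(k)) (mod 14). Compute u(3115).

1

Computing terms: u(0) = 11, u(1) = 1, u(2) = 12, u(3) = 13, u(4) = 11, u(5) = 10, u(6) = 7, u(7) = 3, u(8) = 10, u(9) = 13, u(10) = 9, u(11) = 8, u(12) = 3, u(13) = 11, u(14) = 0, u(15) = 11, u(16) = 11, u(17) = 8, u(18) = 5, u(19) = 13, u(20) = 4, u(21) = 3, u(22) = 7, u(23) = 10, u(24) = 3, u(25) = 13, u(26) = 2, u(27) = 1, u(28) = 3, u(29) = 4, u(30) = 7, u(31) = 11, u(32) = 4, u(33) = 1, u(34) = 5, u(35) = 6, u(36) = 11, u(37) = 3, u(38) = 0, u(39) = 3, u(40) = 3, u(41) = 6, u(42) = 9, u(43) = 1, u(44) = 10, u(45) = 11, u(46) = 7, u(47) = 4, u(48) = 11, u(49) = 1.
The sequence repeats with period 48.
(3115 - 0) mod 48 = 43, so u(3115) = u(43) = 1.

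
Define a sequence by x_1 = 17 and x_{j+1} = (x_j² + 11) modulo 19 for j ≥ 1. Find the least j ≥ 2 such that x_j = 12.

Listing terms: x_1 = 17, x_2 = 15, x_3 = 8, x_4 = 18, x_5 = 12, x_6 = 3, x_7 = 1, x_8 = 12.
Since x_8 = x_5 = 12, the sequence is eventually periodic: after a pre-period of length 4 it cycles with period 3.
The value 12 first appears (with j ≥ 2) at x_5.

5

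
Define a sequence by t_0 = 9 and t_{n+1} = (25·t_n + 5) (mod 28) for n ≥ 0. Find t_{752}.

1

Listing terms: t_0 = 9,  t_1 = 6,  t_2 = 15,  t_3 = 16,  t_4 = 13,  t_5 = 22,  t_6 = 23,  t_7 = 20,  t_8 = 1,  t_9 = 2,  t_{10} = 27,  t_{11} = 8,  t_{12} = 9.
The sequence repeats with period 12.
So t_{752} = t_{0 + ((752-0) mod 12)} = t_8 = 1.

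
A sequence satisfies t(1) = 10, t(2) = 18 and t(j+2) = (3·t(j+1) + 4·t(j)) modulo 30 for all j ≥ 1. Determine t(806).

We have t(1) = 10, t(2) = 18, t(3) = 4, t(4) = 24, t(5) = 28, t(6) = 0, t(7) = 22, t(8) = 6, t(9) = 16, t(10) = 12, t(11) = 10, t(12) = 18.
Since (t(11), t(12)) = (t(1), t(2)) = (10, 18) (two consecutive terms determine the rest), the sequence is periodic with period 10.
(806 - 1) mod 10 = 5, so t(806) = t(6) = 0.

0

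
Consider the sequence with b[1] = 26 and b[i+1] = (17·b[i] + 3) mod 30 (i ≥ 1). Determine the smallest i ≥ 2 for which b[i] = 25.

Listing terms: b[1] = 26; b[2] = 25; b[3] = 8; b[4] = 19; b[5] = 26.
The sequence repeats with period 4.
The value 25 first appears (with i ≥ 2) at b[2].

2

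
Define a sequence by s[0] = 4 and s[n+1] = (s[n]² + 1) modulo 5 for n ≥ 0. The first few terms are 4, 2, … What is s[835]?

2

We have s[0] = 4; s[1] = 2; s[2] = 0; s[3] = 1; s[4] = 2.
Since s[4] = s[1] = 2, the sequence is eventually periodic: after a pre-period of length 1 it cycles with period 3.
For n ≥ 1, s[n] depends only on (n - 1) mod 3. (835 - 1) mod 3 = 0, so s[835] = s[1] = 2.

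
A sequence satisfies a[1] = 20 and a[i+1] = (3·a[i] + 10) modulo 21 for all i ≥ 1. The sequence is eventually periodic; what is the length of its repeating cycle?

6

Computing terms: a[1] = 20,  a[2] = 7,  a[3] = 10,  a[4] = 19,  a[5] = 4,  a[6] = 1,  a[7] = 13,  a[8] = 7.
Since a[8] = a[2] = 7, the sequence is eventually periodic: after a pre-period of length 1 it cycles with period 6.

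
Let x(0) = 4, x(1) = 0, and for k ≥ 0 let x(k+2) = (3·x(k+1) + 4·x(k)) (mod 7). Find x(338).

We have x(0) = 4,  x(1) = 0,  x(2) = 2,  x(3) = 6,  x(4) = 5,  x(5) = 4,  x(6) = 4,  x(7) = 0.
Since (x(6), x(7)) = (x(0), x(1)) = (4, 0) (two consecutive terms determine the rest), the sequence is periodic with period 6.
(338 - 0) mod 6 = 2, so x(338) = x(2) = 2.

2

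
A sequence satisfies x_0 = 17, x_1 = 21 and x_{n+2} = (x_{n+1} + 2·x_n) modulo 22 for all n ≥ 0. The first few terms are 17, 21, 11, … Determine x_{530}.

x_0 = 17, x_1 = 21, x_2 = 11, x_3 = 9, x_4 = 9, x_5 = 5, x_6 = 1, x_7 = 11, x_8 = 13, x_9 = 13, x_{10} = 17, x_{11} = 21.
The sequence repeats with period 10.
So x_{530} = x_{0 + ((530-0) mod 10)} = x_0 = 17.

17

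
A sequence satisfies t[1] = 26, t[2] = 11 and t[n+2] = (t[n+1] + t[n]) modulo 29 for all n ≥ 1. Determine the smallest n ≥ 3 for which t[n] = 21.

Listing terms: t[1] = 26; t[2] = 11; t[3] = 8; t[4] = 19; t[5] = 27; t[6] = 17; t[7] = 15; t[8] = 3; t[9] = 18; t[10] = 21; t[11] = 10; t[12] = 2; t[13] = 12; t[14] = 14; t[15] = 26; t[16] = 11.
Since (t[15], t[16]) = (t[1], t[2]) = (26, 11) (two consecutive terms determine the rest), the sequence is periodic with period 14.
The value 21 first appears (with n ≥ 3) at t[10].

10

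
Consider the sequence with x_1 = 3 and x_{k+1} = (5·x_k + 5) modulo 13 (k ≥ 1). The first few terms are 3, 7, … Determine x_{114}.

Listing terms: x_1 = 3, x_2 = 7, x_3 = 1, x_4 = 10, x_5 = 3.
Since x_5 = x_1 = 3, the sequence is periodic with period 4.
So x_{114} = x_{1 + ((114-1) mod 4)} = x_2 = 7.

7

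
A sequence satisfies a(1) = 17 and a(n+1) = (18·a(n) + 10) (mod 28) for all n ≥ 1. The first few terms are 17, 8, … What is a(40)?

10

Computing terms: a(1) = 17; a(2) = 8; a(3) = 14; a(4) = 10; a(5) = 22; a(6) = 14.
Since a(6) = a(3) = 14, the sequence is eventually periodic: after a pre-period of length 2 it cycles with period 3.
For n ≥ 3, a(n) depends only on (n - 3) mod 3. (40 - 3) mod 3 = 1, so a(40) = a(4) = 10.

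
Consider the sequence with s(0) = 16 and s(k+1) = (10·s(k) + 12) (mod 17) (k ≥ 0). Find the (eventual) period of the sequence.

Computing terms: s(0) = 16,  s(1) = 2,  s(2) = 15,  s(3) = 9,  s(4) = 0,  s(5) = 12,  s(6) = 13,  s(7) = 6,  s(8) = 4,  s(9) = 1,  s(10) = 5,  s(11) = 11,  s(12) = 3,  s(13) = 8,  s(14) = 7,  s(15) = 14,  s(16) = 16.
Since s(16) = s(0) = 16, the sequence is periodic with period 16.

16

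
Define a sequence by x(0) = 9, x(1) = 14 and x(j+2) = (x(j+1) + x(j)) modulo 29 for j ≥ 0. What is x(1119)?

Listing terms: x(0) = 9; x(1) = 14; x(2) = 23; x(3) = 8; x(4) = 2; x(5) = 10; x(6) = 12; x(7) = 22; x(8) = 5; x(9) = 27; x(10) = 3; x(11) = 1; x(12) = 4; x(13) = 5; x(14) = 9; x(15) = 14.
The sequence repeats with period 14.
So x(1119) = x(0 + ((1119-0) mod 14)) = x(13) = 5.

5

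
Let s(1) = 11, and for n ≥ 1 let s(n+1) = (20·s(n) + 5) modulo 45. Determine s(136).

15

Listing terms: s(1) = 11; s(2) = 0; s(3) = 5; s(4) = 15; s(5) = 35; s(6) = 30; s(7) = 20; s(8) = 0.
Since s(8) = s(2) = 0, the sequence is eventually periodic: after a pre-period of length 1 it cycles with period 6.
For n ≥ 2, s(n) depends only on (n - 2) mod 6. (136 - 2) mod 6 = 2, so s(136) = s(4) = 15.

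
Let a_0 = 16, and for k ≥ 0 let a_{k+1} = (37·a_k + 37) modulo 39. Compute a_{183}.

22

Computing terms: a_0 = 16; a_1 = 5; a_2 = 27; a_3 = 22; a_4 = 32; a_5 = 12; a_6 = 13; a_7 = 11; a_8 = 15; a_9 = 7; a_{10} = 23; a_{11} = 30; a_{12} = 16.
The sequence repeats with period 12.
So a_{183} = a_{0 + ((183-0) mod 12)} = a_3 = 22.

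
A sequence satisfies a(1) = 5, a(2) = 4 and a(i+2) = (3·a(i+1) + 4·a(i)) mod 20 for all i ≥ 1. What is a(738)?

8

Listing terms: a(1) = 5,  a(2) = 4,  a(3) = 12,  a(4) = 12,  a(5) = 4,  a(6) = 0,  a(7) = 16,  a(8) = 8,  a(9) = 8,  a(10) = 16,  a(11) = 0,  a(12) = 4,  a(13) = 12.
Since (a(12), a(13)) = (a(2), a(3)) = (4, 12) (two consecutive terms determine the rest), the sequence is eventually periodic: after a pre-period of length 1 it cycles with period 10.
For i ≥ 2, a(i) depends only on (i - 2) mod 10. (738 - 2) mod 10 = 6, so a(738) = a(8) = 8.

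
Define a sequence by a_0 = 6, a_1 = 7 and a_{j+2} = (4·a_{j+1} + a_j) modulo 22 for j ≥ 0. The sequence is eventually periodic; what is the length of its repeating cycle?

10

Computing terms: a_0 = 6; a_1 = 7; a_2 = 12; a_3 = 11; a_4 = 12; a_5 = 15; a_6 = 6; a_7 = 17; a_8 = 8; a_9 = 5; a_{10} = 6; a_{11} = 7.
Since (a_{10}, a_{11}) = (a_0, a_1) = (6, 7) (two consecutive terms determine the rest), the sequence is periodic with period 10.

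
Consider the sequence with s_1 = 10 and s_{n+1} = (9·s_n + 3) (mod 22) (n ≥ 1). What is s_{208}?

15

Computing terms: s_1 = 10; s_2 = 5; s_3 = 4; s_4 = 17; s_5 = 2; s_6 = 21; s_7 = 16; s_8 = 15; s_9 = 6; s_{10} = 13; s_{11} = 10.
The sequence repeats with period 10.
So s_{208} = s_{1 + ((208-1) mod 10)} = s_8 = 15.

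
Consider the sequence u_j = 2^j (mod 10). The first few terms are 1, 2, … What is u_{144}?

6

Listing terms: u_0 = 1,  u_1 = 2,  u_2 = 4,  u_3 = 8,  u_4 = 6,  u_5 = 2.
Since u_5 = u_1 = 2, the sequence is eventually periodic: after a pre-period of length 1 it cycles with period 4.
For j ≥ 1, u_j depends only on (j - 1) mod 4. (144 - 1) mod 4 = 3, so u_{144} = u_4 = 6.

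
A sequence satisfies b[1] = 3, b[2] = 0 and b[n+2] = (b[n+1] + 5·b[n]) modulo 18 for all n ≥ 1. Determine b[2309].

0

We have b[1] = 3; b[2] = 0; b[3] = 15; b[4] = 15; b[5] = 0; b[6] = 3; b[7] = 3; b[8] = 0.
Since (b[7], b[8]) = (b[1], b[2]) = (3, 0) (two consecutive terms determine the rest), the sequence is periodic with period 6.
(2309 - 1) mod 6 = 4, so b[2309] = b[5] = 0.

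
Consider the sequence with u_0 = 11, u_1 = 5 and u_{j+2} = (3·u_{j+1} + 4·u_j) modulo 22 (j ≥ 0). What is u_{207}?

17

Listing terms: u_0 = 11,  u_1 = 5,  u_2 = 15,  u_3 = 21,  u_4 = 13,  u_5 = 13,  u_6 = 3,  u_7 = 17,  u_8 = 19,  u_9 = 15,  u_{10} = 11,  u_{11} = 5.
The sequence repeats with period 10.
(207 - 0) mod 10 = 7, so u_{207} = u_7 = 17.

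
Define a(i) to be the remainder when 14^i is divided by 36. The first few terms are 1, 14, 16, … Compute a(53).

20

We have a(0) = 1,  a(1) = 14,  a(2) = 16,  a(3) = 8,  a(4) = 4,  a(5) = 20,  a(6) = 28,  a(7) = 32,  a(8) = 16.
Since a(8) = a(2) = 16, the sequence is eventually periodic: after a pre-period of length 2 it cycles with period 6.
For i ≥ 2, a(i) depends only on (i - 2) mod 6. (53 - 2) mod 6 = 3, so a(53) = a(5) = 20.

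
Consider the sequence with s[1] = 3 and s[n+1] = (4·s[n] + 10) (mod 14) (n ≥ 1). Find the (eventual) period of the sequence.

s[1] = 3, s[2] = 8, s[3] = 0, s[4] = 10, s[5] = 8.
Since s[5] = s[2] = 8, the sequence is eventually periodic: after a pre-period of length 1 it cycles with period 3.

3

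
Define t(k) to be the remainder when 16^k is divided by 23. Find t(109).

13

Computing terms: t(1) = 16,  t(2) = 3,  t(3) = 2,  t(4) = 9,  t(5) = 6,  t(6) = 4,  t(7) = 18,  t(8) = 12,  t(9) = 8,  t(10) = 13,  t(11) = 1,  t(12) = 16.
Since t(12) = t(1) = 16, the sequence is periodic with period 11.
(109 - 1) mod 11 = 9, so t(109) = t(10) = 13.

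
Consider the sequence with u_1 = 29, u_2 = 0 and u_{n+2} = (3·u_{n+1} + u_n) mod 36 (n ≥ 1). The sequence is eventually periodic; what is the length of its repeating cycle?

6

We have u_1 = 29,  u_2 = 0,  u_3 = 29,  u_4 = 15,  u_5 = 2,  u_6 = 21,  u_7 = 29,  u_8 = 0.
Since (u_7, u_8) = (u_1, u_2) = (29, 0) (two consecutive terms determine the rest), the sequence is periodic with period 6.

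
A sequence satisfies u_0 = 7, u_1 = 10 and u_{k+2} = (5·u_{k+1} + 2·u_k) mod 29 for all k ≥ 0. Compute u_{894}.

13

Computing terms: u_0 = 7,  u_1 = 10,  u_2 = 6,  u_3 = 21,  u_4 = 1,  u_5 = 18,  u_6 = 5,  u_7 = 3,  u_8 = 25,  u_9 = 15,  u_{10} = 9,  u_{11} = 17,  u_{12} = 16,  u_{13} = 27,  u_{14} = 22,  u_{15} = 19,  u_{16} = 23,  u_{17} = 8,  u_{18} = 28,  u_{19} = 11,  u_{20} = 24,  u_{21} = 26,  u_{22} = 4,  u_{23} = 14,  u_{24} = 20,  u_{25} = 12,  u_{26} = 13,  u_{27} = 2,  u_{28} = 7,  u_{29} = 10.
The sequence repeats with period 28.
So u_{894} = u_{0 + ((894-0) mod 28)} = u_{26} = 13.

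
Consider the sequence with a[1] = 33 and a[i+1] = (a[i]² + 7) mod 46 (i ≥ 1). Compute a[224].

34

Computing terms: a[1] = 33, a[2] = 38, a[3] = 25, a[4] = 34, a[5] = 13, a[6] = 38.
Since a[6] = a[2] = 38, the sequence is eventually periodic: after a pre-period of length 1 it cycles with period 4.
For i ≥ 2, a[i] depends only on (i - 2) mod 4. (224 - 2) mod 4 = 2, so a[224] = a[4] = 34.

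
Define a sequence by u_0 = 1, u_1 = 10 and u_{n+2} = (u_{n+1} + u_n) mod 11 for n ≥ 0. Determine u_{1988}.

3

u_0 = 1, u_1 = 10, u_2 = 0, u_3 = 10, u_4 = 10, u_5 = 9, u_6 = 8, u_7 = 6, u_8 = 3, u_9 = 9, u_{10} = 1, u_{11} = 10.
The sequence repeats with period 10.
So u_{1988} = u_{0 + ((1988-0) mod 10)} = u_8 = 3.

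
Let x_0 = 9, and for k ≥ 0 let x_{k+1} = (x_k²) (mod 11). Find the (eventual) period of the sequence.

We have x_0 = 9; x_1 = 4; x_2 = 5; x_3 = 3; x_4 = 9.
Since x_4 = x_0 = 9, the sequence is periodic with period 4.

4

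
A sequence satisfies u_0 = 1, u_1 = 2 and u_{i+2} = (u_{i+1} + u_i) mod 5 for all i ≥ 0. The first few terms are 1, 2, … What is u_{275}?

u_0 = 1,  u_1 = 2,  u_2 = 3,  u_3 = 0,  u_4 = 3,  u_5 = 3,  u_6 = 1,  u_7 = 4,  u_8 = 0,  u_9 = 4,  u_{10} = 4,  u_{11} = 3,  u_{12} = 2,  u_{13} = 0,  u_{14} = 2,  u_{15} = 2,  u_{16} = 4,  u_{17} = 1,  u_{18} = 0,  u_{19} = 1,  u_{20} = 1,  u_{21} = 2.
Since (u_{20}, u_{21}) = (u_0, u_1) = (1, 2) (two consecutive terms determine the rest), the sequence is periodic with period 20.
So u_{275} = u_{0 + ((275-0) mod 20)} = u_{15} = 2.

2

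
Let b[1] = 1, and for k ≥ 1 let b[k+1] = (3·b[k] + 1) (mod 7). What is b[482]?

4

We have b[1] = 1,  b[2] = 4,  b[3] = 6,  b[4] = 5,  b[5] = 2,  b[6] = 0,  b[7] = 1.
Since b[7] = b[1] = 1, the sequence is periodic with period 6.
So b[482] = b[1 + ((482-1) mod 6)] = b[2] = 4.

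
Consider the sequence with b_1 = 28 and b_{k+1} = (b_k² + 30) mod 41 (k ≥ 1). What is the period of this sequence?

3

Computing terms: b_1 = 28, b_2 = 35, b_3 = 25, b_4 = 40, b_5 = 31, b_6 = 7, b_7 = 38, b_8 = 39, b_9 = 34, b_{10} = 38.
Since b_{10} = b_7 = 38, the sequence is eventually periodic: after a pre-period of length 6 it cycles with period 3.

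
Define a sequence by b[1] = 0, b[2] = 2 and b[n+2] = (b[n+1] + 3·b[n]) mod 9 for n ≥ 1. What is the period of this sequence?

Listing terms: b[1] = 0, b[2] = 2, b[3] = 2, b[4] = 8, b[5] = 5, b[6] = 2, b[7] = 8.
Since (b[6], b[7]) = (b[3], b[4]) = (2, 8) (two consecutive terms determine the rest), the sequence is eventually periodic: after a pre-period of length 2 it cycles with period 3.

3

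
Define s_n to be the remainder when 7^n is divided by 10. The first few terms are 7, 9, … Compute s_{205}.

7

We have s_1 = 7; s_2 = 9; s_3 = 3; s_4 = 1; s_5 = 7.
Since s_5 = s_1 = 7, the sequence is periodic with period 4.
(205 - 1) mod 4 = 0, so s_{205} = s_1 = 7.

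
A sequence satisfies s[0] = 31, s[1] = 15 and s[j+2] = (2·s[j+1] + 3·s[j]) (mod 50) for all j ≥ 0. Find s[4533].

45

Computing terms: s[0] = 31; s[1] = 15; s[2] = 23; s[3] = 41; s[4] = 1; s[5] = 25; s[6] = 3; s[7] = 31; s[8] = 21; s[9] = 35; s[10] = 33; s[11] = 21; s[12] = 41; s[13] = 45; s[14] = 13; s[15] = 11; s[16] = 11; s[17] = 5; s[18] = 43; s[19] = 1; s[20] = 31; s[21] = 15.
Since (s[20], s[21]) = (s[0], s[1]) = (31, 15) (two consecutive terms determine the rest), the sequence is periodic with period 20.
(4533 - 0) mod 20 = 13, so s[4533] = s[13] = 45.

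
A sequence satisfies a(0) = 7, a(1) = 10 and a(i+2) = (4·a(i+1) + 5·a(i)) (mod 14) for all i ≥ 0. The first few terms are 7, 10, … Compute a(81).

0

We have a(0) = 7,  a(1) = 10,  a(2) = 5,  a(3) = 0,  a(4) = 11,  a(5) = 2,  a(6) = 7,  a(7) = 10.
The sequence repeats with period 6.
So a(81) = a(0 + ((81-0) mod 6)) = a(3) = 0.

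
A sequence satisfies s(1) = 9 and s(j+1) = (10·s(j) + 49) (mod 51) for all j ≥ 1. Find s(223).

27

s(1) = 9, s(2) = 37, s(3) = 11, s(4) = 6, s(5) = 7, s(6) = 17, s(7) = 15, s(8) = 46, s(9) = 50, s(10) = 39, s(11) = 31, s(12) = 2, s(13) = 18, s(14) = 25, s(15) = 44, s(16) = 30, s(17) = 43, s(18) = 20, s(19) = 45, s(20) = 40, s(21) = 41, s(22) = 0, s(23) = 49, s(24) = 29, s(25) = 33, s(26) = 22, s(27) = 14, s(28) = 36, s(29) = 1, s(30) = 8, s(31) = 27, s(32) = 13, s(33) = 26, s(34) = 3, s(35) = 28, s(36) = 23, s(37) = 24, s(38) = 34, s(39) = 32, s(40) = 12, s(41) = 16, s(42) = 5, s(43) = 48, s(44) = 19, s(45) = 35, s(46) = 42, s(47) = 10, s(48) = 47, s(49) = 9.
Since s(49) = s(1) = 9, the sequence is periodic with period 48.
(223 - 1) mod 48 = 30, so s(223) = s(31) = 27.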